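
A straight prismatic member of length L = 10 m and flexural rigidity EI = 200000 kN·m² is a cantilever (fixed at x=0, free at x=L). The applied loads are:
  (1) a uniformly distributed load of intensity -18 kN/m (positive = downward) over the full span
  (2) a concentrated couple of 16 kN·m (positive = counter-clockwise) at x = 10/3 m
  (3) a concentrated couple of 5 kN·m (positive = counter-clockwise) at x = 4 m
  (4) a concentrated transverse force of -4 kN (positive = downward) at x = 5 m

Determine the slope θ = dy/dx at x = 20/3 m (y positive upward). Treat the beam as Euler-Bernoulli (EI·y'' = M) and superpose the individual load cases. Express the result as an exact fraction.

Load 1 — uniform load w=-18 kN/m over full span:
  θ_1 = -wx(x²-3Lx+3L²)/(6EI) = -(-18)·(20/3)·((20/3)²-3·10·(20/3)+3·10²)/(6·200000) = 13/900 rad
Load 2 — applied couple M₀=16 kN·m at a=10/3 m (b=L-a=20/3):
  θ_2 = M₀a/EI  [x>a] = 16·(10/3)/200000 = 1/3750 rad
Load 3 — applied couple M₀=5 kN·m at a=4 m (b=L-a=6):
  θ_3 = M₀a/EI  [x>a] = 5·4/200000 = 1/10000 rad
Load 4 — point force P=-4 kN at a=5 m (b=L-a=5):
  θ_4 = -Pa²/(2EI)  [x>a] = -(-4)·5²/(2·200000) = 1/4000 rad
Superposition: θ = Σ θ_i = 2711/180000 rad ≈ 0.015061 rad

θ(20/3) = 2711/180000 rad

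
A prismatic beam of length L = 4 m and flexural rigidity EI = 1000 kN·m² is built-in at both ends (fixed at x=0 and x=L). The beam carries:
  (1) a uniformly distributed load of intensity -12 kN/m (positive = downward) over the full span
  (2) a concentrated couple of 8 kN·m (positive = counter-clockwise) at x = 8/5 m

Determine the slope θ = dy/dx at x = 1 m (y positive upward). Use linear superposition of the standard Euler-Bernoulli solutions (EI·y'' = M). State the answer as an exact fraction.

θ(1) = 81/12500 rad

Load 1 — uniform load w=-12 kN/m over full span:
  θ_1 = -wx(L-x)(L-2x)/(12EI) = -(-12)·1·(4-1)·(4-2·1)/(12·1000) = 3/500 rad
Load 2 — applied couple M₀=8 kN·m at a=8/5 m (b=L-a=12/5):
  θ_2 = (R_Ax²/2 - M_Ax)/EI  [x≤a] with R_A=72/25, M_A=24/25 = ((72/25)·1²/2 - (24/25)·1)/1000 = 3/6250 rad
Superposition: θ = Σ θ_i = 81/12500 rad ≈ 0.006480 rad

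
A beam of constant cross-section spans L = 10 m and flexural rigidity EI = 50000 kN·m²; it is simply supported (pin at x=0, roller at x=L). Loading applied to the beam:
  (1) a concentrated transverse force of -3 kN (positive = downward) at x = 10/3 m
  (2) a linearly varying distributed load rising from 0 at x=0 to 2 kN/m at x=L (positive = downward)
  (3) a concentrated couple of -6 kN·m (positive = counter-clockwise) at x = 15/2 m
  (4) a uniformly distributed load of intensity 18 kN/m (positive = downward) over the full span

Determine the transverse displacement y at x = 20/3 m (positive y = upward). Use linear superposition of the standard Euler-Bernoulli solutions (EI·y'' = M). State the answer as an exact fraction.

y(20/3) = -121649/2916000 m

Load 1 — point force P=-3 kN at a=10/3 m (b=L-a=20/3):
  y_1 = -Pa(L-x)(2Lx-a²-x²)/(6LEI)  [x>a] = -(-3)·(10/3)·(10-(20/3))·(2·10·(20/3)-(10/3)²-(20/3)²)/(6·10·50000) = 7/8100 m
Load 2 — triangular load w₀=2 kN/m (0→w₀ over full span):
  y_2 = -w₀x(7L⁴-10L²x²+3x⁴)/(360LEI) = -2·(20/3)·(7·10⁴-10·10²·(20/3)²+3·(20/3)⁴)/(360·10·50000) = -17/7290 m
Load 3 — applied couple M₀=-6 kN·m at a=15/2 m (b=L-a=5/2):
  y_3 = (M₀x³/(6L)+C₁x)/EI  [x≤a] with C₁=M₀(3b²-L²)/(6L)=65/8 = ((-6)·(20/3)³/(6·10)+(65/8)·(20/3))/50000 = 53/108000 m
Load 4 — uniform load w=18 kN/m over full span:
  y_4 = -wx(L³-2Lx²+x³)/(24EI) = -18·(20/3)·(10³-2·10·(20/3)²+(20/3)³)/(24·50000) = -11/270 m
Superposition: y = Σ y_i = -121649/2916000 m ≈ -0.041718 m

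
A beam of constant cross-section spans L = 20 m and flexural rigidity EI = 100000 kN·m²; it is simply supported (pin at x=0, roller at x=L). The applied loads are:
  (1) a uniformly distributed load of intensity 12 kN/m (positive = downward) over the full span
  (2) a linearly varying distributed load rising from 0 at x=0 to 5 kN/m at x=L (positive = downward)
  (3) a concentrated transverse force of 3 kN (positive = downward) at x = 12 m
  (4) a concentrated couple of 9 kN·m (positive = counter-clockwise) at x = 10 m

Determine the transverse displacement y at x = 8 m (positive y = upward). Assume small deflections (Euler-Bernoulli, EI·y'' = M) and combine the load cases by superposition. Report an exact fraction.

y(8) = -109249/375000 m

Load 1 — uniform load w=12 kN/m over full span:
  y_1 = -wx(L³-2Lx²+x³)/(24EI) = -12·8·(20³-2·20·8²+8³)/(24·100000) = -744/3125 m
Load 2 — triangular load w₀=5 kN/m (0→w₀ over full span):
  y_2 = -w₀x(7L⁴-10L²x²+3x⁴)/(360LEI) = -5·8·(7·20⁴-10·20²·8²+3·8⁴)/(360·20·100000) = -2282/46875 m
Load 3 — point force P=3 kN at a=12 m (b=L-a=8):
  y_3 = -Pbx(L²-b²-x²)/(6LEI)  [x≤a] = -3·8·8·(20²-8²-8²)/(6·20·100000) = -68/15625 m
Load 4 — applied couple M₀=9 kN·m at a=10 m (b=L-a=10):
  y_4 = (M₀x³/(6L)+C₁x)/EI  [x≤a] with C₁=M₀(3b²-L²)/(6L)=-15/2 = (9·8³/(6·20)+(-15/2)·8)/100000 = -27/125000 m
Superposition: y = Σ y_i = -109249/375000 m ≈ -0.291331 m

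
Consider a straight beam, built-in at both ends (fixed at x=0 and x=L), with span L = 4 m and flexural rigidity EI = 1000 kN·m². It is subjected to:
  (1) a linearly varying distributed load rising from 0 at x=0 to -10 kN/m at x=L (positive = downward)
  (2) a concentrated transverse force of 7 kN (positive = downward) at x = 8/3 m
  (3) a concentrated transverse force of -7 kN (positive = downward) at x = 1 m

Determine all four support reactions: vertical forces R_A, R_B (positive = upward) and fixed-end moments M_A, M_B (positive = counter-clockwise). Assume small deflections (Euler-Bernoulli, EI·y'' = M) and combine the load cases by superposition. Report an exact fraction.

R_A = -8719/864 kN, M_A = -3109/432 kN·m, R_B = -8561/864 kN, M_B = 2231/432 kN·m

Load 1 — triangular load w₀=-10 kN/m (0→w₀ over full span):
  R_A = 3w₀L/20 = 3·(-10)·4/20 = -6 kN
  M_A = w₀L²/30 = (-10)·4²/30 = -16/3 kN·m
  R_B = 7w₀L/20 = 7·(-10)·4/20 = -14 kN
  M_B = -w₀L²/20 = -(-10)·4²/20 = 8 kN·m
Load 2 — point force P=7 kN at a=8/3 m (b=L-a=4/3):
  R_A = Pb²(3a+b)/L³ = 7·(4/3)²·(3·(8/3)+(4/3))/4³ = 49/27 kN
  M_A = Pab²/L² = 7·(8/3)·(4/3)²/4² = 56/27 kN·m
  R_B = Pa²(a+3b)/L³ = 7·(8/3)²·((8/3)+3·(4/3))/4³ = 140/27 kN
  M_B = -Pa²b/L² = -7·(8/3)²·(4/3)/4² = -112/27 kN·m
Load 3 — point force P=-7 kN at a=1 m (b=L-a=3):
  R_A = Pb²(3a+b)/L³ = (-7)·3²·(3·1+3)/4³ = -189/32 kN
  M_A = Pab²/L² = (-7)·1·3²/4² = -63/16 kN·m
  R_B = Pa²(a+3b)/L³ = (-7)·1²·(1+3·3)/4³ = -35/32 kN
  M_B = -Pa²b/L² = -(-7)·1²·3/4² = 21/16 kN·m
Superposition: R_A = -8719/864 kN, M_A = -3109/432 kN·m, R_B = -8561/864 kN, M_B = 2231/432 kN·m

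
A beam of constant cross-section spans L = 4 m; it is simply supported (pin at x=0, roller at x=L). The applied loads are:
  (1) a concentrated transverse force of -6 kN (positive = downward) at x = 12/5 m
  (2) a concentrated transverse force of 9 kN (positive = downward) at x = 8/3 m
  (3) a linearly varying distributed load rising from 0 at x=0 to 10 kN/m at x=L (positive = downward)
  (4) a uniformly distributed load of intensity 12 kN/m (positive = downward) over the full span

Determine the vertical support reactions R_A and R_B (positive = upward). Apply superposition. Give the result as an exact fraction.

Load 1 — point force P=-6 kN at a=12/5 m (b=L-a=8/5):
  R_A = Pb/L = (-6)·(8/5)/4 = -12/5 kN
  R_B = Pa/L = (-6)·(12/5)/4 = -18/5 kN
Load 2 — point force P=9 kN at a=8/3 m (b=L-a=4/3):
  R_A = Pb/L = 9·(4/3)/4 = 3 kN
  R_B = Pa/L = 9·(8/3)/4 = 6 kN
Load 3 — triangular load w₀=10 kN/m (0→w₀ over full span):
  R_A = w₀L/6 = 10·4/6 = 20/3 kN
  R_B = w₀L/3 = 10·4/3 = 40/3 kN
Load 4 — uniform load w=12 kN/m over full span:
  R_A = wL/2 = 12·4/2 = 24 kN
  R_B = wL/2 = 12·4/2 = 24 kN
Superposition: R_A = 469/15 kN, R_B = 596/15 kN

R_A = 469/15 kN, R_B = 596/15 kN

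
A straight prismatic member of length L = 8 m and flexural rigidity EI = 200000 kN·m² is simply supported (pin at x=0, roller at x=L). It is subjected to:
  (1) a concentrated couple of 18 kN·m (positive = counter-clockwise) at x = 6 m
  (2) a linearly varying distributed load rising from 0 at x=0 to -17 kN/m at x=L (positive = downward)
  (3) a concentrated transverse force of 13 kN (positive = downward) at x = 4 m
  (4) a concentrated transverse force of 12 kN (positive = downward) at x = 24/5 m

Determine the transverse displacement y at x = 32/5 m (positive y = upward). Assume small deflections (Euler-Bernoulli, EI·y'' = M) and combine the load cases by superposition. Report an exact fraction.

Load 1 — applied couple M₀=18 kN·m at a=6 m (b=L-a=2):
  y_1 = (M₀x³/(6L)-M₀(x-a)²/2+C₁x)/EI  [x>a] with C₁=M₀(3b²-L²)/(6L)=-39/2 = (18·(32/5)³/(6·8)-18·((32/5)-6)²/2+(-39/2)·(32/5))/200000 = -873/6250000 m
Load 2 — triangular load w₀=-17 kN/m (0→w₀ over full span):
  y_2 = -w₀x(7L⁴-10L²x²+3x⁴)/(360LEI) = -(-17)·(32/5)·(7·8⁴-10·8²·(32/5)²+3·(32/5)⁴)/(360·8·200000) = 69088/48828125 m
Load 3 — point force P=13 kN at a=4 m (b=L-a=4):
  y_3 = -Pa(L-x)(2Lx-a²-x²)/(6LEI)  [x>a] = -13·4·(8-(32/5))·(2·8·(32/5)-4²-(32/5)²)/(6·8·200000) = -923/2343750 m
Load 4 — point force P=12 kN at a=24/5 m (b=L-a=16/5):
  y_4 = -Pa(L-x)(2Lx-a²-x²)/(6LEI)  [x>a] = -12·(24/5)·(8-(32/5))·(2·8·(32/5)-(24/5)²-(32/5)²)/(6·8·200000) = -144/390625 m
Superposition: y = Σ y_i = 1201849/2343750000 m ≈ 0.000513 m

y(32/5) = 1201849/2343750000 m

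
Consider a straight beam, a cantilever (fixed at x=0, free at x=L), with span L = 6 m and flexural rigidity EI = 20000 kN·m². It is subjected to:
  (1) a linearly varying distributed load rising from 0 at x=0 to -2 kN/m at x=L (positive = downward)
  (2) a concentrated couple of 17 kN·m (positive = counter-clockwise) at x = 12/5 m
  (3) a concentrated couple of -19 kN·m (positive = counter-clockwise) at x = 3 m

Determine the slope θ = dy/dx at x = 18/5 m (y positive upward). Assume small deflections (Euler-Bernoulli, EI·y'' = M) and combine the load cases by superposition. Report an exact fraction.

Load 1 — triangular load w₀=-2 kN/m (0→w₀ over full span):
  θ_1 = (w₀Lx²/4-w₀L²x/3-w₀x⁴/(24L))/EI = ((-2)·6·(18/5)²/4-(-2)·6²·(18/5)/3-(-2)·(18/5)⁴/(24·6))/20000 = 15579/6250000 rad
Load 2 — applied couple M₀=17 kN·m at a=12/5 m (b=L-a=18/5):
  θ_2 = M₀a/EI  [x>a] = 17·(12/5)/20000 = 51/25000 rad
Load 3 — applied couple M₀=-19 kN·m at a=3 m (b=L-a=3):
  θ_3 = M₀a/EI  [x>a] = (-19)·3/20000 = -57/20000 rad
Superposition: θ = Σ θ_i = 21033/12500000 rad ≈ 0.001683 rad

θ(18/5) = 21033/12500000 rad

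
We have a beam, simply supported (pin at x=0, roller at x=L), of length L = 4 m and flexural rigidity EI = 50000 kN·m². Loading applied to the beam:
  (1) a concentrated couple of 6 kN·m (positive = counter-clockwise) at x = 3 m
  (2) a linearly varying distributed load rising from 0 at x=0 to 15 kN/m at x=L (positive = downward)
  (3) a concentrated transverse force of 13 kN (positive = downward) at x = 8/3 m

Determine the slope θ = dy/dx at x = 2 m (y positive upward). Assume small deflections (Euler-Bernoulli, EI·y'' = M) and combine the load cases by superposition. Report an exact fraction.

Load 1 — applied couple M₀=6 kN·m at a=3 m (b=L-a=1):
  θ_1 = (M₀x²/(2L)+C₁)/EI  [x≤a] with C₁=M₀(3b²-L²)/(6L)=-13/4 = (6·2²/(2·4)+(-13/4))/50000 = -1/200000 rad
Load 2 — triangular load w₀=15 kN/m (0→w₀ over full span):
  θ_2 = -w₀(7L⁴-30L²x²+15x⁴)/(360LEI) = -15·(7·4⁴-30·4²·2²+15·2⁴)/(360·4·50000) = -7/300000 rad
Load 3 — point force P=13 kN at a=8/3 m (b=L-a=4/3):
  θ_3 = -Pb(L²-b²-3x²)/(6LEI)  [x≤a] = -13·(4/3)·(4²-(4/3)²-3·2²)/(6·4·50000) = -13/405000 rad
Superposition: θ = Σ θ_i = -979/16200000 rad ≈ -0.000060 rad

θ(2) = -979/16200000 rad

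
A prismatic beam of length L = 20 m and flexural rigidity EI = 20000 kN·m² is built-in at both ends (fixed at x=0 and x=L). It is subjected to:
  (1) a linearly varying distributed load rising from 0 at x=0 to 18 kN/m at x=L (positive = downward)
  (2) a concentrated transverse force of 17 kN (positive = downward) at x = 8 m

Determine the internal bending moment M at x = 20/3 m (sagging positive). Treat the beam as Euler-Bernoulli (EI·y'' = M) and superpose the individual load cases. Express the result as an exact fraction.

Load 1 — triangular load w₀=18 kN/m (0→w₀ over full span):
  M_1 = 3w₀Lx/20 - w₀L²/30 - w₀x³/(6L) = 3·18·20·(20/3)/20 - 18·20²/30 - 18·(20/3)³/(6·20) = 680/9 kN·m
Load 2 — point force P=17 kN at a=8 m (b=L-a=12):
  M_2 = Pb²(3a+b)x/L³ - Pab²/L²  [x≤a] = 17·12²·(3·8+12)·(20/3)/20³ - 17·8·12²/20² = 612/25 kN·m
Superposition: M = Σ M_i = 22508/225 kN·m ≈ 100.035556 kN·m

M(20/3) = 22508/225 kN·m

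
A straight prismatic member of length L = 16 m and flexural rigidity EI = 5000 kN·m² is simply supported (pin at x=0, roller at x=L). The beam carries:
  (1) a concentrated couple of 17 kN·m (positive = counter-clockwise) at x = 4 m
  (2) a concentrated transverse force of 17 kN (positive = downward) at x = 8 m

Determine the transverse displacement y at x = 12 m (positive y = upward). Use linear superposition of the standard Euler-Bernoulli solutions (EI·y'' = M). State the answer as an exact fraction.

y(12) = -323/1875 m

Load 1 — applied couple M₀=17 kN·m at a=4 m (b=L-a=12):
  y_1 = (M₀x³/(6L)-M₀(x-a)²/2+C₁x)/EI  [x>a] with C₁=M₀(3b²-L²)/(6L)=187/6 = (17·12³/(6·16)-17·(12-4)²/2+(187/6)·12)/5000 = 17/625 m
Load 2 — point force P=17 kN at a=8 m (b=L-a=8):
  y_2 = -Pa(L-x)(2Lx-a²-x²)/(6LEI)  [x>a] = -17·8·(16-12)·(2·16·12-8²-12²)/(6·16·5000) = -374/1875 m
Superposition: y = Σ y_i = -323/1875 m ≈ -0.172267 m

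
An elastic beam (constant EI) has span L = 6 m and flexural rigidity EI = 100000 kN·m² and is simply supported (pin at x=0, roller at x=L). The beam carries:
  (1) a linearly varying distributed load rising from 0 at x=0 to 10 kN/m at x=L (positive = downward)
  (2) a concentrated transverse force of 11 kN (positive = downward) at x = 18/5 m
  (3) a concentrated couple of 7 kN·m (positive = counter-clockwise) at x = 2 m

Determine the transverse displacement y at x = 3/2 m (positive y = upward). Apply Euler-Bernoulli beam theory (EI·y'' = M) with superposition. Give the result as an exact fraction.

y(3/2) = -2691623/3200000000 m

Load 1 — triangular load w₀=10 kN/m (0→w₀ over full span):
  y_1 = -w₀x(7L⁴-10L²x²+3x⁴)/(360LEI) = -10·(3/2)·(7·6⁴-10·6²·(3/2)²+3·(3/2)⁴)/(360·6·100000) = -2943/5120000 m
Load 2 — point force P=11 kN at a=18/5 m (b=L-a=12/5):
  y_2 = -Pbx(L²-b²-x²)/(6LEI)  [x≤a] = -11·(12/5)·(3/2)·(6²-(12/5)²-(3/2)²)/(6·6·100000) = -30789/100000000 m
Load 3 — applied couple M₀=7 kN·m at a=2 m (b=L-a=4):
  y_3 = (M₀x³/(6L)+C₁x)/EI  [x≤a] with C₁=M₀(3b²-L²)/(6L)=7/3 = (7·(3/2)³/(6·6)+(7/3)·(3/2))/100000 = 133/3200000 m
Superposition: y = Σ y_i = -2691623/3200000000 m ≈ -0.000841 m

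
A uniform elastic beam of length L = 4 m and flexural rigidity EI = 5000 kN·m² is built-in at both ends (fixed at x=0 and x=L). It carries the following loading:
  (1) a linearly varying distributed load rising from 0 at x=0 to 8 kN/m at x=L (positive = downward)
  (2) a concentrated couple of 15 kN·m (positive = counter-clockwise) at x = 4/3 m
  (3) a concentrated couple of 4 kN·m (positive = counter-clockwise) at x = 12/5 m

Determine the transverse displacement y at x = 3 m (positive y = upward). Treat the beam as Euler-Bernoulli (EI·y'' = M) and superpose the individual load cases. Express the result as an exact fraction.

Load 1 — triangular load w₀=8 kN/m (0→w₀ over full span):
  y_1 = -w₀x²(L-x)²(x+2L)/(120LEI) = -8·3²·(4-3)²·(3+2·4)/(120·4·5000) = -33/100000 m
Load 2 — applied couple M₀=15 kN·m at a=4/3 m (b=L-a=8/3):
  y_2 = (R_Ax³/6 - M_Ax²/2 - M₀(x-a)²/2)/EI  [x>a] with R_A=5, M_A=0 = (5·3³/6 - 0·3²/2 - 15·(3-(4/3))²/2)/5000 = 1/3000 m
Load 3 — applied couple M₀=4 kN·m at a=12/5 m (b=L-a=8/5):
  y_3 = (R_Ax³/6 - M_Ax²/2 - M₀(x-a)²/2)/EI  [x>a] with R_A=36/25, M_A=32/25 = ((36/25)·3³/6 - (32/25)·3²/2 - 4·(3-(12/5))²/2)/5000 = 0 m
Superposition: y = Σ y_i = 1/300000 m ≈ 0.000003 m

y(3) = 1/300000 m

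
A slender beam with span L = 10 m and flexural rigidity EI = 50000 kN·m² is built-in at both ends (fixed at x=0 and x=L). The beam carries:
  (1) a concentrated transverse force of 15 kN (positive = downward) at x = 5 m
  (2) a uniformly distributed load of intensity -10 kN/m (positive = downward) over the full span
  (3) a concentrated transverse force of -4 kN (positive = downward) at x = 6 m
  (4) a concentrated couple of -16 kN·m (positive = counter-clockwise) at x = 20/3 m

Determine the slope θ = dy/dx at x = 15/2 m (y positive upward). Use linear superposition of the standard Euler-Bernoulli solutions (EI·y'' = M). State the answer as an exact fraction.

θ(15/2) = -16237/12000000 rad

Load 1 — point force P=15 kN at a=5 m (b=L-a=5):
  θ_1 = Pa²(L-x)(2bL-(3b+a)(L-x))/(2L³EI)  [x>a] = 15·5²·(10-(15/2))·(2·5·10-(3·5+5)·(10-(15/2)))/(2·10³·50000) = 3/6400 rad
Load 2 — uniform load w=-10 kN/m over full span:
  θ_2 = -wx(L-x)(L-2x)/(12EI) = -(-10)·(15/2)·(10-(15/2))·(10-2·(15/2))/(12·50000) = -1/640 rad
Load 3 — point force P=-4 kN at a=6 m (b=L-a=4):
  θ_3 = Pa²(L-x)(2bL-(3b+a)(L-x))/(2L³EI)  [x>a] = (-4)·6²·(10-(15/2))·(2·4·10-(3·4+6)·(10-(15/2)))/(2·10³·50000) = -63/500000 rad
Load 4 — applied couple M₀=-16 kN·m at a=20/3 m (b=L-a=10/3):
  θ_4 = (R_Ax²/2 - M_Ax - M₀(x-a))/EI  [x>a] with R_A=-32/15, M_A=-16/3 = ((-32/15)·(15/2)²/2 - (-16/3)·(15/2) - (-16)·((15/2)-(20/3)))/50000 = -1/7500 rad
Superposition: θ = Σ θ_i = -16237/12000000 rad ≈ -0.001353 rad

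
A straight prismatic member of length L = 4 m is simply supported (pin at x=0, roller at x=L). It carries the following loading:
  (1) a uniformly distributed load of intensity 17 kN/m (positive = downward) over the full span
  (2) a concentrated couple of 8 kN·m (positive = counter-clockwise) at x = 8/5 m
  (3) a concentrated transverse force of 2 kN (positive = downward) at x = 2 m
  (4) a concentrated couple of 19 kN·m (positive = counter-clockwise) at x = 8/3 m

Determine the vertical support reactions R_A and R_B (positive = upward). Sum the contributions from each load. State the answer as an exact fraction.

R_A = 167/4 kN, R_B = 113/4 kN

Load 1 — uniform load w=17 kN/m over full span:
  R_A = wL/2 = 17·4/2 = 34 kN
  R_B = wL/2 = 17·4/2 = 34 kN
Load 2 — applied couple M₀=8 kN·m at a=8/5 m (b=L-a=12/5):
  R_A = M₀/L = 8/4 = 2 kN
  R_B = -M₀/L = -8/4 = -2 kN
Load 3 — point force P=2 kN at a=2 m (b=L-a=2):
  R_A = Pb/L = 2·2/4 = 1 kN
  R_B = Pa/L = 2·2/4 = 1 kN
Load 4 — applied couple M₀=19 kN·m at a=8/3 m (b=L-a=4/3):
  R_A = M₀/L = 19/4 kN
  R_B = -M₀/L = -19/4 kN
Superposition: R_A = 167/4 kN, R_B = 113/4 kN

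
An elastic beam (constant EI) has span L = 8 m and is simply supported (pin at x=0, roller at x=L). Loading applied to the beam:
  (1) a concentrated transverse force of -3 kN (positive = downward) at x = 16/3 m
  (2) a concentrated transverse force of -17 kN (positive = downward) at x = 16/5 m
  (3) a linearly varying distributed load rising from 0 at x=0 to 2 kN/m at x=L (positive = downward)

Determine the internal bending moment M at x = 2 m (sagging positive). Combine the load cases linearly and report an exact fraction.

Load 1 — point force P=-3 kN at a=16/3 m (b=L-a=8/3):
  M_1 = Pbx/L  [x≤a] = (-3)·(8/3)·2/8 = -2 kN·m
Load 2 — point force P=-17 kN at a=16/5 m (b=L-a=24/5):
  M_2 = Pbx/L  [x≤a] = (-17)·(24/5)·2/8 = -102/5 kN·m
Load 3 — triangular load w₀=2 kN/m (0→w₀ over full span):
  M_3 = w₀Lx/6 - w₀x³/(6L) = 2·8·2/6 - 2·2³/(6·8) = 5 kN·m
Superposition: M = Σ M_i = -87/5 kN·m ≈ -17.400000 kN·m

M(2) = -87/5 kN·m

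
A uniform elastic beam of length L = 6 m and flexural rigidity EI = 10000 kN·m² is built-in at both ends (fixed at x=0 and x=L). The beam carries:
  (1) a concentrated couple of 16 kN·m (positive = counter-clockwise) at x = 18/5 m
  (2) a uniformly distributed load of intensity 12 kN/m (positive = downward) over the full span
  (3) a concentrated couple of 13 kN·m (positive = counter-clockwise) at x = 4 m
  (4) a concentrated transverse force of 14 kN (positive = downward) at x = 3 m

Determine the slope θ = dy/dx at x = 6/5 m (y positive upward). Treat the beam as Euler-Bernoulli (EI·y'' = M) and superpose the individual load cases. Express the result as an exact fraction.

θ(6/5) = -21747/6250000 rad

Load 1 — applied couple M₀=16 kN·m at a=18/5 m (b=L-a=12/5):
  θ_1 = (R_Ax²/2 - M_Ax)/EI  [x≤a] with R_A=96/25, M_A=128/25 = ((96/25)·(6/5)²/2 - (128/25)·(6/5))/10000 = -132/390625 rad
Load 2 — uniform load w=12 kN/m over full span:
  θ_2 = -wx(L-x)(L-2x)/(12EI) = -12·(6/5)·(6-(6/5))·(6-2·(6/5))/(12·10000) = -162/78125 rad
Load 3 — applied couple M₀=13 kN·m at a=4 m (b=L-a=2):
  θ_3 = (R_Ax²/2 - M_Ax)/EI  [x≤a] with R_A=26/9, M_A=13/3 = ((26/9)·(6/5)²/2 - (13/3)·(6/5))/10000 = -39/125000 rad
Load 4 — point force P=14 kN at a=3 m (b=L-a=3):
  θ_4 = -Pb²x(2aL-(3a+b)x)/(2L³EI)  [x≤a] = -14·3²·(6/5)·(2·3·6-(3·3+3)·(6/5))/(2·6³·10000) = -189/250000 rad
Superposition: θ = Σ θ_i = -21747/6250000 rad ≈ -0.003480 rad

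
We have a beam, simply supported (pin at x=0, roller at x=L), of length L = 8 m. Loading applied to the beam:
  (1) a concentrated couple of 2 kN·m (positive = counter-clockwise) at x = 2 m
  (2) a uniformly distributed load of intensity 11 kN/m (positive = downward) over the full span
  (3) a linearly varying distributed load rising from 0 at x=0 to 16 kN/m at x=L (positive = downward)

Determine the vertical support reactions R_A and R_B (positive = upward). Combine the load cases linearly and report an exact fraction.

Load 1 — applied couple M₀=2 kN·m at a=2 m (b=L-a=6):
  R_A = M₀/L = 2/8 = 1/4 kN
  R_B = -M₀/L = -2/8 = -1/4 kN
Load 2 — uniform load w=11 kN/m over full span:
  R_A = wL/2 = 11·8/2 = 44 kN
  R_B = wL/2 = 11·8/2 = 44 kN
Load 3 — triangular load w₀=16 kN/m (0→w₀ over full span):
  R_A = w₀L/6 = 16·8/6 = 64/3 kN
  R_B = w₀L/3 = 16·8/3 = 128/3 kN
Superposition: R_A = 787/12 kN, R_B = 1037/12 kN

R_A = 787/12 kN, R_B = 1037/12 kN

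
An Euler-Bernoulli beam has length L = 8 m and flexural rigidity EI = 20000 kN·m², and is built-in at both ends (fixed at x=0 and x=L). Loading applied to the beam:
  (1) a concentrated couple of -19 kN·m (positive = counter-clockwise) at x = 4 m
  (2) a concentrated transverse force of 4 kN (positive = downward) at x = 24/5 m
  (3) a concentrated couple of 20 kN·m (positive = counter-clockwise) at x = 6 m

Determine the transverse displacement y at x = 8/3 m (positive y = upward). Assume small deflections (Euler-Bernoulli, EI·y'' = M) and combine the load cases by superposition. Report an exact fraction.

y(8/3) = -8971/12656250 m

Load 1 — applied couple M₀=-19 kN·m at a=4 m (b=L-a=4):
  y_1 = (R_Ax³/6 - M_Ax²/2)/EI  [x≤a] with R_A=-57/16, M_A=-19/4 = ((-57/16)·(8/3)³/6 - (-19/4)·(8/3)²/2)/20000 = 19/67500 m
Load 2 — point force P=4 kN at a=24/5 m (b=L-a=16/5):
  y_2 = -Pb²x²(3aL-(3a+b)x)/(6L³EI)  [x≤a] = -4·(16/5)²·(8/3)²·(3·(24/5)·8-(3·(24/5)+(16/5))·(8/3))/(6·8³·20000) = -2048/6328125 m
Load 3 — applied couple M₀=20 kN·m at a=6 m (b=L-a=2):
  y_3 = (R_Ax³/6 - M_Ax²/2)/EI  [x≤a] with R_A=45/16, M_A=25/4 = ((45/16)·(8/3)³/6 - (25/4)·(8/3)²/2)/20000 = -1/1500 m
Superposition: y = Σ y_i = -8971/12656250 m ≈ -0.000709 m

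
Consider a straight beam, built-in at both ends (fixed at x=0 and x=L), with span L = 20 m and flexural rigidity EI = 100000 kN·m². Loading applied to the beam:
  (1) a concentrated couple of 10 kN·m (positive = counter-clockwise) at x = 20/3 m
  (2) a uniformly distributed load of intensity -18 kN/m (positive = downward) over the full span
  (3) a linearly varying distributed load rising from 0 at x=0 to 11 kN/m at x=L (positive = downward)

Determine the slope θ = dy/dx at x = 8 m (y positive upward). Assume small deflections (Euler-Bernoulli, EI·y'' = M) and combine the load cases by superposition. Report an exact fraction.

θ(8) = 233/62500 rad

Load 1 — applied couple M₀=10 kN·m at a=20/3 m (b=L-a=40/3):
  θ_1 = (R_Ax²/2 - M_Ax - M₀(x-a))/EI  [x>a] with R_A=2/3, M_A=0 = ((2/3)·8²/2 - 0·8 - 10·(8-(20/3)))/100000 = 1/12500 rad
Load 2 — uniform load w=-18 kN/m over full span:
  θ_2 = -wx(L-x)(L-2x)/(12EI) = -(-18)·8·(20-8)·(20-2·8)/(12·100000) = 18/3125 rad
Load 3 — triangular load w₀=11 kN/m (0→w₀ over full span):
  θ_3 = -w₀(2x(L-x)(L-2x)(x+2L)+x²(L-x)²)/(120LEI) = -11·(2·8·(20-8)·(20-2·8)·(8+2·20)+8²·(20-8)²)/(120·20·100000) = -33/15625 rad
Superposition: θ = Σ θ_i = 233/62500 rad ≈ 0.003728 rad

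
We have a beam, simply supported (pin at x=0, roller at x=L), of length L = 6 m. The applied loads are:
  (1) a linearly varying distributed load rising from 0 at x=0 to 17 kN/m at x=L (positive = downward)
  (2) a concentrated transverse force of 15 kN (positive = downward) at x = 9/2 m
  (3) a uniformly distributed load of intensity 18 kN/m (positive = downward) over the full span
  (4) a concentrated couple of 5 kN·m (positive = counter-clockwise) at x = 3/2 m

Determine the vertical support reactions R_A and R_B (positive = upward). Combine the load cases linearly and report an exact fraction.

Load 1 — triangular load w₀=17 kN/m (0→w₀ over full span):
  R_A = w₀L/6 = 17·6/6 = 17 kN
  R_B = w₀L/3 = 17·6/3 = 34 kN
Load 2 — point force P=15 kN at a=9/2 m (b=L-a=3/2):
  R_A = Pb/L = 15·(3/2)/6 = 15/4 kN
  R_B = Pa/L = 15·(9/2)/6 = 45/4 kN
Load 3 — uniform load w=18 kN/m over full span:
  R_A = wL/2 = 18·6/2 = 54 kN
  R_B = wL/2 = 18·6/2 = 54 kN
Load 4 — applied couple M₀=5 kN·m at a=3/2 m (b=L-a=9/2):
  R_A = M₀/L = 5/6 kN
  R_B = -M₀/L = -5/6 kN
Superposition: R_A = 907/12 kN, R_B = 1181/12 kN

R_A = 907/12 kN, R_B = 1181/12 kN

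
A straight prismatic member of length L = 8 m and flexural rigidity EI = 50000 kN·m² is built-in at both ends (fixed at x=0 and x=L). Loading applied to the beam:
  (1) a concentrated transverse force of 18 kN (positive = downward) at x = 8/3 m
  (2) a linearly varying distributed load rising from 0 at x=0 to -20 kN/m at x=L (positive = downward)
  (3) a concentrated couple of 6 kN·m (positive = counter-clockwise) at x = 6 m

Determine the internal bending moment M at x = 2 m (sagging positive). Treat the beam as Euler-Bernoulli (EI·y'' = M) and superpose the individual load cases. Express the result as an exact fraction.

Load 1 — point force P=18 kN at a=8/3 m (b=L-a=16/3):
  M_1 = Pb²(3a+b)x/L³ - Pab²/L²  [x≤a] = 18·(16/3)²·(3·(8/3)+(16/3))·2/8³ - 18·(8/3)·(16/3)²/8² = 16/3 kN·m
Load 2 — triangular load w₀=-20 kN/m (0→w₀ over full span):
  M_2 = 3w₀Lx/20 - w₀L²/30 - w₀x³/(6L) = 3·(-20)·8·2/20 - (-20)·8²/30 - (-20)·2³/(6·8) = -2 kN·m
Load 3 — applied couple M₀=6 kN·m at a=6 m (b=L-a=2):
  M_3 = R_Ax - M_A  [x≤a] with R_A=27/32, M_A=15/8 = (27/32)·2 - (15/8) = -3/16 kN·m
Superposition: M = Σ M_i = 151/48 kN·m ≈ 3.145833 kN·m

M(2) = 151/48 kN·m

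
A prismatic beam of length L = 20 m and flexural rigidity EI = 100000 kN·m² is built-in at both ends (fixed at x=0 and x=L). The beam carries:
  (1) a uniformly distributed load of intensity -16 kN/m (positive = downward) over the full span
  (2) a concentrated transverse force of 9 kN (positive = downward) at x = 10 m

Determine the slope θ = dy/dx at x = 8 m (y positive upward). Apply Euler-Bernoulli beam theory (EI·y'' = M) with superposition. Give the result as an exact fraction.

θ(8) = 119/25000 rad

Load 1 — uniform load w=-16 kN/m over full span:
  θ_1 = -wx(L-x)(L-2x)/(12EI) = -(-16)·8·(20-8)·(20-2·8)/(12·100000) = 16/3125 rad
Load 2 — point force P=9 kN at a=10 m (b=L-a=10):
  θ_2 = -Pb²x(2aL-(3a+b)x)/(2L³EI)  [x≤a] = -9·10²·8·(2·10·20-(3·10+10)·8)/(2·20³·100000) = -9/25000 rad
Superposition: θ = Σ θ_i = 119/25000 rad ≈ 0.004760 rad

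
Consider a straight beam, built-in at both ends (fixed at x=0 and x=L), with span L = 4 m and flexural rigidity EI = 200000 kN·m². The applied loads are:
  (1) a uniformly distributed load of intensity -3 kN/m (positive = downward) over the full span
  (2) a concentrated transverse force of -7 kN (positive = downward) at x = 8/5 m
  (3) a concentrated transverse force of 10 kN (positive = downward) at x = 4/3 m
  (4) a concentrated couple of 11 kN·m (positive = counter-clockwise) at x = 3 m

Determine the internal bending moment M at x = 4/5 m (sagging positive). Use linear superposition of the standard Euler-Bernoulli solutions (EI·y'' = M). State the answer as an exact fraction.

Load 1 — uniform load w=-3 kN/m over full span:
  M_1 = wLx/2 - wL²/12 - wx²/2 = (-3)·4·(4/5)/2 - (-3)·4²/12 - (-3)·(4/5)²/2 = 4/25 kN·m
Load 2 — point force P=-7 kN at a=8/5 m (b=L-a=12/5):
  M_2 = Pb²(3a+b)x/L³ - Pab²/L²  [x≤a] = (-7)·(12/5)²·(3·(8/5)+(12/5))·(4/5)/4³ - (-7)·(8/5)·(12/5)²/4² = 252/625 kN·m
Load 3 — point force P=10 kN at a=4/3 m (b=L-a=8/3):
  M_3 = Pb²(3a+b)x/L³ - Pab²/L²  [x≤a] = 10·(8/3)²·(3·(4/3)+(8/3))·(4/5)/4³ - 10·(4/3)·(8/3)²/4² = 0 kN·m
Load 4 — applied couple M₀=11 kN·m at a=3 m (b=L-a=1):
  M_4 = R_Ax - M_A  [x≤a] with R_A=99/32, M_A=55/16 = (99/32)·(4/5) - (55/16) = -77/80 kN·m
Superposition: M = Σ M_i = -3993/10000 kN·m ≈ -0.399300 kN·m

M(4/5) = -3993/10000 kN·m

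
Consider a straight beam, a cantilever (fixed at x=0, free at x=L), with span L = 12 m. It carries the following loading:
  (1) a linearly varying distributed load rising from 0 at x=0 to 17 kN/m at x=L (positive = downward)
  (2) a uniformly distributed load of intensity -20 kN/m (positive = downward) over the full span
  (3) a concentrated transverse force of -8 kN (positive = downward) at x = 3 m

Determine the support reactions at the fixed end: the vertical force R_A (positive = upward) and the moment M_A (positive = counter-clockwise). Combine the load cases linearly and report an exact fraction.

Load 1 — triangular load w₀=17 kN/m (0→w₀ over full span):
  R_A = w₀L/2 = 17·12/2 = 102 kN
  M_A = w₀L²/3 = 17·12²/3 = 816 kN·m
Load 2 — uniform load w=-20 kN/m over full span:
  R_A = wL = (-20)·12 = -240 kN
  M_A = wL²/2 = (-20)·12²/2 = -1440 kN·m
Load 3 — point force P=-8 kN at a=3 m (b=L-a=9):
  R_A = P = (-8) = -8 kN
  M_A = Pa = (-8)·3 = -24 kN·m
Superposition: R_A = -146 kN, M_A = -648 kN·m

R_A = -146 kN, M_A = -648 kN·m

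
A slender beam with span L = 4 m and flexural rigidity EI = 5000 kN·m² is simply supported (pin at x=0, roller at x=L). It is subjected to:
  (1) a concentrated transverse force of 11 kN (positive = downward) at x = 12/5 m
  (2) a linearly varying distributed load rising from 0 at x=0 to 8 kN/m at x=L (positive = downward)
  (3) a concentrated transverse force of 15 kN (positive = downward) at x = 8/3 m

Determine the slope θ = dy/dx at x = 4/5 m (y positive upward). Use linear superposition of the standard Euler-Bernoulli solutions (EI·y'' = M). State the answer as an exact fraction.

Load 1 — point force P=11 kN at a=12/5 m (b=L-a=8/5):
  θ_1 = -Pb(L²-b²-3x²)/(6LEI)  [x≤a] = -11·(8/5)·(4²-(8/5)²-3·(4/5)²)/(6·4·5000) = -132/78125 rad
Load 2 — triangular load w₀=8 kN/m (0→w₀ over full span):
  θ_2 = -w₀(7L⁴-30L²x²+15x⁴)/(360LEI) = -8·(7·4⁴-30·4²·(4/5)²+15·(4/5)⁴)/(360·4·5000) = -5824/3515625 rad
Load 3 — point force P=15 kN at a=8/3 m (b=L-a=4/3):
  θ_3 = -Pb(L²-b²-3x²)/(6LEI)  [x≤a] = -15·(4/3)·(4²-(4/3)²-3·(4/5)²)/(6·4·5000) = -173/84375 rad
Superposition: θ = Σ θ_i = -56917/10546875 rad ≈ -0.005397 rad

θ(4/5) = -56917/10546875 rad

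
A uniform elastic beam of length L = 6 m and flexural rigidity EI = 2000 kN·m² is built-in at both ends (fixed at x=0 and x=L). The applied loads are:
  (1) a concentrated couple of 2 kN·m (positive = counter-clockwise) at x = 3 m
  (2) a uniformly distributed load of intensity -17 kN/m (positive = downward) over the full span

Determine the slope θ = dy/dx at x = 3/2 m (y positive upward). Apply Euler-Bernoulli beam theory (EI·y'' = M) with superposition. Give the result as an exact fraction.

θ(3/2) = 57/4000 rad

Load 1 — applied couple M₀=2 kN·m at a=3 m (b=L-a=3):
  θ_1 = (R_Ax²/2 - M_Ax)/EI  [x≤a] with R_A=1/2, M_A=1/2 = ((1/2)·(3/2)²/2 - (1/2)·(3/2))/2000 = -3/32000 rad
Load 2 — uniform load w=-17 kN/m over full span:
  θ_2 = -wx(L-x)(L-2x)/(12EI) = -(-17)·(3/2)·(6-(3/2))·(6-2·(3/2))/(12·2000) = 459/32000 rad
Superposition: θ = Σ θ_i = 57/4000 rad ≈ 0.014250 rad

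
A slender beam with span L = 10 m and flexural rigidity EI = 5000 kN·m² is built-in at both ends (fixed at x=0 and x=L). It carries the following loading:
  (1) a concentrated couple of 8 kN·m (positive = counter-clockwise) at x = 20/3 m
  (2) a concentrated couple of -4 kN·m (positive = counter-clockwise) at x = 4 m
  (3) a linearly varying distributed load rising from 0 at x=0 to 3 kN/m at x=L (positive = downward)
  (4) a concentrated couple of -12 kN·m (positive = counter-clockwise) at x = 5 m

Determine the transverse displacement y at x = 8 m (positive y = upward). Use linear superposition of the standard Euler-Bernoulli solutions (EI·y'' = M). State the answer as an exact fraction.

y(8) = -13913/2812500 m

Load 1 — applied couple M₀=8 kN·m at a=20/3 m (b=L-a=10/3):
  y_1 = (R_Ax³/6 - M_Ax²/2 - M₀(x-a)²/2)/EI  [x>a] with R_A=16/15, M_A=8/3 = ((16/15)·8³/6 - (8/3)·8²/2 - 8·(8-(20/3))²/2)/5000 = -8/28125 m
Load 2 — applied couple M₀=-4 kN·m at a=4 m (b=L-a=6):
  y_2 = (R_Ax³/6 - M_Ax²/2 - M₀(x-a)²/2)/EI  [x>a] with R_A=-72/125, M_A=-12/25 = ((-72/125)·8³/6 - (-12/25)·8²/2 - (-4)·(8-4)²/2)/5000 = -28/78125 m
Load 3 — triangular load w₀=3 kN/m (0→w₀ over full span):
  y_3 = -w₀x²(L-x)²(x+2L)/(120LEI) = -3·8²·(10-8)²·(8+2·10)/(120·10·5000) = -56/15625 m
Load 4 — applied couple M₀=-12 kN·m at a=5 m (b=L-a=5):
  y_4 = (R_Ax³/6 - M_Ax²/2 - M₀(x-a)²/2)/EI  [x>a] with R_A=-9/5, M_A=-3 = ((-9/5)·8³/6 - (-3)·8²/2 - (-12)·(8-5)²/2)/5000 = -9/12500 m
Superposition: y = Σ y_i = -13913/2812500 m ≈ -0.004947 m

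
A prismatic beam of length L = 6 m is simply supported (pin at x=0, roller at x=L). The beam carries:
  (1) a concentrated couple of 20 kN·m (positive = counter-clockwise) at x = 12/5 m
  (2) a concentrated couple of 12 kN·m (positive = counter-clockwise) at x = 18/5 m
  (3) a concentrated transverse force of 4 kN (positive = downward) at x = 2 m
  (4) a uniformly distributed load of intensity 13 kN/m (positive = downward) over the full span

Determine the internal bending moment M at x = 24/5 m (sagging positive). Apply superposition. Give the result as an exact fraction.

M(24/5) = 816/25 kN·m

Load 1 — applied couple M₀=20 kN·m at a=12/5 m (b=L-a=18/5):
  M_1 = M₀x/L - M₀  [x>a] = 20·(24/5)/6 - 20 = -4 kN·m
Load 2 — applied couple M₀=12 kN·m at a=18/5 m (b=L-a=12/5):
  M_2 = M₀x/L - M₀  [x>a] = 12·(24/5)/6 - 12 = -12/5 kN·m
Load 3 — point force P=4 kN at a=2 m (b=L-a=4):
  M_3 = Pa(L-x)/L  [x>a] = 4·2·(6-(24/5))/6 = 8/5 kN·m
Load 4 — uniform load w=13 kN/m over full span:
  M_4 = wx(L-x)/2 = 13·(24/5)·(6-(24/5))/2 = 936/25 kN·m
Superposition: M = Σ M_i = 816/25 kN·m ≈ 32.640000 kN·m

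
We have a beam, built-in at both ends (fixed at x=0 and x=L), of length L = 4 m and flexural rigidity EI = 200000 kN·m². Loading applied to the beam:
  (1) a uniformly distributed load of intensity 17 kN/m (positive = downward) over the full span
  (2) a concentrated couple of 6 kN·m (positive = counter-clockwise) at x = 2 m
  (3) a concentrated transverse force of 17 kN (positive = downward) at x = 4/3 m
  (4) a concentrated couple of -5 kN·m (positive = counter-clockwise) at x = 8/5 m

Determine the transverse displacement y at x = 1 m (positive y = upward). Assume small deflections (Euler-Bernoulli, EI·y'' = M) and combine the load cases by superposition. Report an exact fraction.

Load 1 — uniform load w=17 kN/m over full span:
  y_1 = -wx²(L-x)²/(24EI) = -17·1²·(4-1)²/(24·200000) = -51/1600000 m
Load 2 — applied couple M₀=6 kN·m at a=2 m (b=L-a=2):
  y_2 = (R_Ax³/6 - M_Ax²/2)/EI  [x≤a] with R_A=9/4, M_A=3/2 = ((9/4)·1³/6 - (3/2)·1²/2)/200000 = -3/1600000 m
Load 3 — point force P=17 kN at a=4/3 m (b=L-a=8/3):
  y_3 = -Pb²x²(3aL-(3a+b)x)/(6L³EI)  [x≤a] = -17·(8/3)²·1²·(3·(4/3)·4-(3·(4/3)+(8/3))·1)/(6·4³·200000) = -119/8100000 m
Load 4 — applied couple M₀=-5 kN·m at a=8/5 m (b=L-a=12/5):
  y_4 = (R_Ax³/6 - M_Ax²/2)/EI  [x≤a] with R_A=-9/5, M_A=-3/5 = ((-9/5)·1³/6 - (-3/5)·1²/2)/200000 = 0 m
Superposition: y = Σ y_i = -3139/64800000 m ≈ -0.000048 m

y(1) = -3139/64800000 m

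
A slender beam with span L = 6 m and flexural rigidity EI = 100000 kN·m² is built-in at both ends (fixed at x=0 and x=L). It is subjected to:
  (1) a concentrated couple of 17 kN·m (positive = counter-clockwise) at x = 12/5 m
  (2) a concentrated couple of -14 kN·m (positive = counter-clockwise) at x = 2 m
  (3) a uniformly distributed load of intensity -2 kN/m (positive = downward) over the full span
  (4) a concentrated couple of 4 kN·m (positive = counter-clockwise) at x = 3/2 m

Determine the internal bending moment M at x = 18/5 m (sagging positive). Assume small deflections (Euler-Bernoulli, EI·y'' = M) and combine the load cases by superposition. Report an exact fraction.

M(18/5) = -2371/500 kN·m

Load 1 — applied couple M₀=17 kN·m at a=12/5 m (b=L-a=18/5):
  M_1 = R_Ax - M_A - M₀  [x>a] with R_A=102/25, M_A=51/25 = (102/25)·(18/5) - (51/25) - 17 = -544/125 kN·m
Load 2 — applied couple M₀=-14 kN·m at a=2 m (b=L-a=4):
  M_2 = R_Ax - M_A - M₀  [x>a] with R_A=-28/9, M_A=0 = (-28/9)·(18/5) - 0 - (-14) = 14/5 kN·m
Load 3 — uniform load w=-2 kN/m over full span:
  M_3 = wLx/2 - wL²/12 - wx²/2 = (-2)·6·(18/5)/2 - (-2)·6²/12 - (-2)·(18/5)²/2 = -66/25 kN·m
Load 4 — applied couple M₀=4 kN·m at a=3/2 m (b=L-a=9/2):
  M_4 = R_Ax - M_A - M₀  [x>a] with R_A=3/4, M_A=-3/4 = (3/4)·(18/5) - (-3/4) - 4 = -11/20 kN·m
Superposition: M = Σ M_i = -2371/500 kN·m ≈ -4.742000 kN·m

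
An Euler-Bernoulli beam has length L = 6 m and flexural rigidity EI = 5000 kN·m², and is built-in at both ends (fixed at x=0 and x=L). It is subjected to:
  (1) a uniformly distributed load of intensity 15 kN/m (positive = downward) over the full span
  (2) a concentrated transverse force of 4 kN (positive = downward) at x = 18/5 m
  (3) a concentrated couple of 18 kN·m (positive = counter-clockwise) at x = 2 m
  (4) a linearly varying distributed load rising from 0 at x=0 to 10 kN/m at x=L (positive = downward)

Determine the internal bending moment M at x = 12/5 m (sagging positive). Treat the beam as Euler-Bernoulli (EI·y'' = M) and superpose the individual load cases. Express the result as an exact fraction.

Load 1 — uniform load w=15 kN/m over full span:
  M_1 = wLx/2 - wL²/12 - wx²/2 = 15·6·(12/5)/2 - 15·6²/12 - 15·(12/5)²/2 = 99/5 kN·m
Load 2 — point force P=4 kN at a=18/5 m (b=L-a=12/5):
  M_2 = Pb²(3a+b)x/L³ - Pab²/L²  [x≤a] = 4·(12/5)²·(3·(18/5)+(12/5))·(12/5)/6³ - 4·(18/5)·(12/5)²/6² = 672/625 kN·m
Load 3 — applied couple M₀=18 kN·m at a=2 m (b=L-a=4):
  M_3 = R_Ax - M_A - M₀  [x>a] with R_A=4, M_A=0 = 4·(12/5) - 0 - 18 = -42/5 kN·m
Load 4 — triangular load w₀=10 kN/m (0→w₀ over full span):
  M_4 = 3w₀Lx/20 - w₀L²/30 - w₀x³/(6L) = 3·10·6·(12/5)/20 - 10·6²/30 - 10·(12/5)³/(6·6) = 144/25 kN·m
Superposition: M = Σ M_i = 11397/625 kN·m ≈ 18.235200 kN·m

M(12/5) = 11397/625 kN·m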